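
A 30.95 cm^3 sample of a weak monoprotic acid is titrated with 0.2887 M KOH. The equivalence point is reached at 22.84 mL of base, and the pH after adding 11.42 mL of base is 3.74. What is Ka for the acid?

11.42 mL is half of the equivalence volume, so this is the half-equivalence point where [HA] = [A^-].
At half-equivalence pH = pKa, so pKa = 3.74.
Ka = 10^(-3.74) = 1.8 x 10^-4.

1.8 x 10^-4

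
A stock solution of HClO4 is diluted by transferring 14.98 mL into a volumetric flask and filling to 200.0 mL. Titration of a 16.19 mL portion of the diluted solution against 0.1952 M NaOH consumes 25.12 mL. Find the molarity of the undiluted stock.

4.04 M

n(NaOH) = 0.1952 x 0.02512 = 0.004903 mol.
n(HClO4) in the aliquot = 0.004903 mol.
[diluted HClO4] = 0.004903 / 0.01619 = 0.3029 M.
Dilution factor = 200.0/14.98 = 13.35, so [stock] = 0.3029 x 13.35 = 4.04 M.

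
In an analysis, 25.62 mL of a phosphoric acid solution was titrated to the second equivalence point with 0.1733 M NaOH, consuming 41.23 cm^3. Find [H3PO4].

0.139 M

n(NaOH) = 0.1733 x 0.04123 = 0.007145 mol.
At the second equivalence point, 2 mol OH^- react per mol H3PO4, so n(H3PO4) = 0.007145 / 2 = 0.003573 mol.
[H3PO4] = 0.003573 / 0.02562 L = 0.139 M.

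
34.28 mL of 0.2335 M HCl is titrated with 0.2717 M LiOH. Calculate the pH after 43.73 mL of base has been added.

n(acid) = 0.2335 x 0.03428 = 0.008004 mol; n(LiOH) added = 0.2717 x 0.04373 = 0.01188 mol.
Base is in excess by 0.01188 - 0.008004 = 0.003877 mol in a total volume of 0.07801 L.
[OH^-] = 0.003877/0.07801 = 0.04970 M, so pOH = 1.30 and pH = 14.00 - 1.30 = 12.70.

12.70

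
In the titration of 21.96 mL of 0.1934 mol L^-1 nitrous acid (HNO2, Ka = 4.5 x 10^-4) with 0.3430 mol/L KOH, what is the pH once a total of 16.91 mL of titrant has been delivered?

12.60

n(acid) = 0.1934 x 0.02196 = 0.004247 mol; n(KOH) added = 0.3430 x 0.01691 = 0.005800 mol.
Base is in excess by 0.005800 - 0.004247 = 0.001553 mol in a total volume of 0.03887 L.
[OH^-] = 0.001553/0.03887 = 0.03996 M, so pOH = 1.40 and pH = 14.00 - 1.40 = 12.60.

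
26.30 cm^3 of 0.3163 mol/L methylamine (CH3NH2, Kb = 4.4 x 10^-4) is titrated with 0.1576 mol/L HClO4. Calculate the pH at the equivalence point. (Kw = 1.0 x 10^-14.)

n(CH3NH2) = 0.3163 x 0.02630 = 0.008319 mol; V(HClO4) at equivalence = 0.008319/0.1576 = 0.05278 L.
At equivalence the base is fully converted to CH3NH3+; total volume = 0.07908 L, so [CH3NH3+] = 0.008319/0.07908 = 0.1052 M.
Ka(CH3NH3+) = Kw/Kb = 1.0e-14 / 4.4 x 10^-4 = 2.27e-11.
[H^+] = sqrt(Ka x [CH3NH3+]) = sqrt(2.27e-11 x 0.1052) = 1.55e-6 M.
pH = -log(1.55e-6) = 5.81.

5.81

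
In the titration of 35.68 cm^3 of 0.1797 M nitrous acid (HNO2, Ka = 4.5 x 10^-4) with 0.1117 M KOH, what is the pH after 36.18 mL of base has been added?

3.58

Initial n(HNO2) = 0.1797 x 0.03568 = 0.006412 mol.
n(KOH) added = 0.1117 x 0.03618 = 0.004041 mol, converting that many moles of HNO2 to NO2-.
Remaining n(HNO2) = 0.002370 mol; n(NO2-) = 0.004041 mol.
By Henderson-Hasselbalch, pH = pKa + log([A^-]/[HA]) = 3.35 + log(0.004041/0.002370) = 3.35 + (+0.23) = 3.58.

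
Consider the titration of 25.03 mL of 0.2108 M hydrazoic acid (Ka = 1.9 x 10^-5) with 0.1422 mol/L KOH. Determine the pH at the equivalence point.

n(HN3) = 0.2108 x 0.02503 = 0.005276 mol; V(KOH) at equivalence = 0.005276/0.1422 = 0.03710 L.
At equivalence all the acid is converted to N3-; total volume = 0.02503 + 0.03710 = 0.06213 L, so [N3-] = 0.005276/0.06213 = 0.08492 M.
Kb = Kw/Ka = 1.0e-14 / 1.9 x 10^-5 = 5.26e-10.
[OH^-] = sqrt(Kb x [N3-]) = sqrt(5.26e-10 x 0.08492) = 6.69e-6 M.
pOH = 5.17, so pH = 14.00 - 5.17 = 8.83.

8.83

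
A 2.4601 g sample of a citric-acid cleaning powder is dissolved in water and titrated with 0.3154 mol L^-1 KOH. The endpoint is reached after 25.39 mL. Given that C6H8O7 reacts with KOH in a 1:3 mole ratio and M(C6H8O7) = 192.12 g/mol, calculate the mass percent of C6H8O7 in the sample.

20.8%

n(KOH) = 0.3154 x 0.02539 = 0.008008 mol.
n(C6H8O7) = 0.008008 / 3 = 0.002669 mol.
mass of C6H8O7 = 0.002669 x 192.12 = 0.5128 g.
% purity = 0.5128 / 2.4601 x 100 = 20.8%.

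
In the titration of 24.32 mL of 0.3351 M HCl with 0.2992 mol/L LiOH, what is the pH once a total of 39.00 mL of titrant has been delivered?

n(acid) = 0.3351 x 0.02432 = 0.008150 mol; n(LiOH) added = 0.2992 x 0.03900 = 0.01167 mol.
Base is in excess by 0.01167 - 0.008150 = 0.003519 mol in a total volume of 0.06332 L.
[OH^-] = 0.003519/0.06332 = 0.05558 M, so pOH = 1.26 and pH = 14.00 - 1.26 = 12.74.

12.74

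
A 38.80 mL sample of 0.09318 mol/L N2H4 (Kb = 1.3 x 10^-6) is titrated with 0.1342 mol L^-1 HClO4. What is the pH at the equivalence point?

n(N2H4) = 0.09318 x 0.03880 = 0.003615 mol; V(HClO4) at equivalence = 0.003615/0.1342 = 0.02694 L.
At equivalence the base is fully converted to N2H5+; total volume = 0.06574 L, so [N2H5+] = 0.003615/0.06574 = 0.05499 M.
Ka(N2H5+) = Kw/Kb = 1.0e-14 / 1.3 x 10^-6 = 7.69e-9.
[H^+] = sqrt(Ka x [N2H5+]) = sqrt(7.69e-9 x 0.05499) = 2.06e-5 M.
pH = -log(2.06e-5) = 4.69.

4.69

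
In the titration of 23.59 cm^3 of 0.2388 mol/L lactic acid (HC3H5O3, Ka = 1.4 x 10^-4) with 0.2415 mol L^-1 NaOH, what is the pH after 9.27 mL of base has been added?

Initial n(HC3H5O3) = 0.2388 x 0.02359 = 0.005633 mol.
n(NaOH) added = 0.2415 x 0.009270 = 0.002239 mol, converting that many moles of HC3H5O3 to C3H5O3-.
Remaining n(HC3H5O3) = 0.003395 mol; n(C3H5O3-) = 0.002239 mol.
By Henderson-Hasselbalch, pH = pKa + log([A^-]/[HA]) = 3.85 + log(0.002239/0.003395) = 3.85 + (-0.18) = 3.67.

3.67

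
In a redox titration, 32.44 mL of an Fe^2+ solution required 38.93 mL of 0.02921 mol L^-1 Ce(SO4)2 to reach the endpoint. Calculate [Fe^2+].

n(Ce(SO4)2) = 0.02921 x 0.03893 = 0.001137 mol.
From the balanced equation, 1 mol Ce(SO4)2 reacts with 1 mol Fe^2+, so n(Fe^2+) = 0.001137 x 1/1 = 0.001137 mol.
[Fe^2+] = 0.001137 / 0.03244 L = 0.0351 M.

0.0351 M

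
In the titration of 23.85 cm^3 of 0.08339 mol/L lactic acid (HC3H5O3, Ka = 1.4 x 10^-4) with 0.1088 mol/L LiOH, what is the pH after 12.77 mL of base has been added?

Initial n(HC3H5O3) = 0.08339 x 0.02385 = 0.001989 mol.
n(LiOH) added = 0.1088 x 0.01277 = 0.001389 mol, converting that many moles of HC3H5O3 to C3H5O3-.
Remaining n(HC3H5O3) = 0.0005995 mol; n(C3H5O3-) = 0.001389 mol.
By Henderson-Hasselbalch, pH = pKa + log([A^-]/[HA]) = 3.85 + log(0.001389/0.0005995) = 3.85 + (+0.37) = 4.22.

4.22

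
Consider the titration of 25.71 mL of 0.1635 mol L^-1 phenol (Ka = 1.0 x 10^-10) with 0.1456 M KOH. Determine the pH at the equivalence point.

11.44

n(C6H5OH) = 0.1635 x 0.02571 = 0.004204 mol; V(KOH) at equivalence = 0.004204/0.1456 = 0.02887 L.
At equivalence all the acid is converted to C6H5O-; total volume = 0.02571 + 0.02887 = 0.05458 L, so [C6H5O-] = 0.004204/0.05458 = 0.07702 M.
Kb = Kw/Ka = 1.0e-14 / 1.0 x 10^-10 = 0.000100.
[OH^-] = sqrt(Kb x [C6H5O-]) = sqrt(0.000100 x 0.07702) = 0.00278 M.
pOH = 2.56, so pH = 14.00 - 2.56 = 11.44.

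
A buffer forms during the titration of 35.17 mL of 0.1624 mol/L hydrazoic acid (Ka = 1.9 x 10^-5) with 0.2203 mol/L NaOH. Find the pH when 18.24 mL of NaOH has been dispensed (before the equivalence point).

Initial n(HN3) = 0.1624 x 0.03517 = 0.005712 mol.
n(NaOH) added = 0.2203 x 0.01824 = 0.004018 mol, converting that many moles of HN3 to N3-.
Remaining n(HN3) = 0.001693 mol; n(N3-) = 0.004018 mol.
By Henderson-Hasselbalch, pH = pKa + log([A^-]/[HA]) = 4.72 + log(0.004018/0.001693) = 4.72 + (+0.38) = 5.10.

5.10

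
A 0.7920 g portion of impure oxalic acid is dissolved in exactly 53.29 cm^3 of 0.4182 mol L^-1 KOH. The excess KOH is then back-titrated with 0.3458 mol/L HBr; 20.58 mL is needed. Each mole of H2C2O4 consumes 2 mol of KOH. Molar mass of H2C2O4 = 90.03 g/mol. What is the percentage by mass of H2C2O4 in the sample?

Total n(KOH) added = 0.4182 x 0.05329 = 0.02229 mol.
n(HBr) used = 0.3458 x 0.02058 = 0.007117 mol, which equals the excess n(KOH).
So n(KOH) consumed by the sample = 0.02229 - 0.007117 = 0.01517 mol.
n(H2C2O4) = 0.01517 / 2 = 0.007585 mol.
mass H2C2O4 = 0.007585 x 90.03 = 0.6828 g, so %H2C2O4 = 0.6828/0.7920 x 100 = 86.2%.

86.2%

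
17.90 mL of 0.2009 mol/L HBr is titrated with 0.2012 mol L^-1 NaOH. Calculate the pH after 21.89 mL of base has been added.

n(acid) = 0.2009 x 0.01790 = 0.003596 mol; n(NaOH) added = 0.2012 x 0.02189 = 0.004404 mol.
Base is in excess by 0.004404 - 0.003596 = 0.0008082 mol in a total volume of 0.03979 L.
[OH^-] = 0.0008082/0.03979 = 0.02031 M, so pOH = 1.69 and pH = 14.00 - 1.69 = 12.31.

12.31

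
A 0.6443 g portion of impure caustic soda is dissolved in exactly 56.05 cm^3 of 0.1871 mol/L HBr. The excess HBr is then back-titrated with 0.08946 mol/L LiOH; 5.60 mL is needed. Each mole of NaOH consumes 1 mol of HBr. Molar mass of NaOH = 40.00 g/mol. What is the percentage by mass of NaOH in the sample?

62.0%

Total n(HBr) added = 0.1871 x 0.05605 = 0.01049 mol.
n(LiOH) used = 0.08946 x 0.005600 = 0.0005010 mol, which equals the excess n(HBr).
So n(HBr) consumed by the sample = 0.01049 - 0.0005010 = 0.009986 mol.
n(NaOH) = 0.009986 / 1 = 0.009986 mol.
mass NaOH = 0.009986 x 40.00 = 0.3994 g, so %NaOH = 0.3994/0.6443 x 100 = 62.0%.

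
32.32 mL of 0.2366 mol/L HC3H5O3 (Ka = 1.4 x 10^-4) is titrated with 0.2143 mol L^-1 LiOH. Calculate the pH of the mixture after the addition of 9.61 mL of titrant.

3.42

Initial n(HC3H5O3) = 0.2366 x 0.03232 = 0.007647 mol.
n(LiOH) added = 0.2143 x 0.009610 = 0.002059 mol, converting that many moles of HC3H5O3 to C3H5O3-.
Remaining n(HC3H5O3) = 0.005587 mol; n(C3H5O3-) = 0.002059 mol.
By Henderson-Hasselbalch, pH = pKa + log([A^-]/[HA]) = 3.85 + log(0.002059/0.005587) = 3.85 + (-0.43) = 3.42.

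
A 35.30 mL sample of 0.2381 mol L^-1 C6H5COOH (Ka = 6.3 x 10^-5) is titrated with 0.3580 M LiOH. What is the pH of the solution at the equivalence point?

8.68

n(C6H5COOH) = 0.2381 x 0.03530 = 0.008405 mol; V(LiOH) at equivalence = 0.008405/0.3580 = 0.02348 L.
At equivalence all the acid is converted to C6H5COO-; total volume = 0.03530 + 0.02348 = 0.05878 L, so [C6H5COO-] = 0.008405/0.05878 = 0.1430 M.
Kb = Kw/Ka = 1.0e-14 / 6.3 x 10^-5 = 1.59e-10.
[OH^-] = sqrt(Kb x [C6H5COO-]) = sqrt(1.59e-10 x 0.1430) = 4.76e-6 M.
pOH = 5.32, so pH = 14.00 - 5.32 = 8.68.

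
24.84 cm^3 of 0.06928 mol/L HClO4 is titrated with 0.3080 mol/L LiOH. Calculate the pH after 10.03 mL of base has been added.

n(acid) = 0.06928 x 0.02484 = 0.001721 mol; n(LiOH) added = 0.3080 x 0.01003 = 0.003089 mol.
Base is in excess by 0.003089 - 0.001721 = 0.001368 mol in a total volume of 0.03487 L.
[OH^-] = 0.001368/0.03487 = 0.03924 M, so pOH = 1.41 and pH = 14.00 - 1.41 = 12.59.

12.59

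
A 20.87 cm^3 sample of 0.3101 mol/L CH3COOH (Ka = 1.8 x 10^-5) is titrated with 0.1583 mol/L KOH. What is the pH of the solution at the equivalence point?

n(CH3COOH) = 0.3101 x 0.02087 = 0.006472 mol; V(KOH) at equivalence = 0.006472/0.1583 = 0.04088 L.
At equivalence all the acid is converted to CH3COO-; total volume = 0.02087 + 0.04088 = 0.06175 L, so [CH3COO-] = 0.006472/0.06175 = 0.1048 M.
Kb = Kw/Ka = 1.0e-14 / 1.8 x 10^-5 = 5.56e-10.
[OH^-] = sqrt(Kb x [CH3COO-]) = sqrt(5.56e-10 x 0.1048) = 7.63e-6 M.
pOH = 5.12, so pH = 14.00 - 5.12 = 8.88.

8.88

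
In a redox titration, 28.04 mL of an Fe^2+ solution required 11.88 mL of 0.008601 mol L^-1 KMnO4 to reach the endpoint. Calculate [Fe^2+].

0.0182 M

n(KMnO4) = 0.008601 x 0.01188 = 0.0001022 mol.
From the balanced equation, 1 mol KMnO4 reacts with 5 mol Fe^2+, so n(Fe^2+) = 0.0001022 x 5/1 = 0.0005109 mol.
[Fe^2+] = 0.0005109 / 0.02804 L = 0.0182 M.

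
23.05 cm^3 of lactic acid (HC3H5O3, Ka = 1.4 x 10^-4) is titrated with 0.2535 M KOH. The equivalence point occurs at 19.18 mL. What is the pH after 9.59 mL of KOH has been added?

9.59 mL is exactly half the equivalence volume (19.18/2), i.e. the half-equivalence point.
There, n(HA) = n(A^-), so pH = pKa = -log(1.4 x 10^-4) = 3.85.

3.85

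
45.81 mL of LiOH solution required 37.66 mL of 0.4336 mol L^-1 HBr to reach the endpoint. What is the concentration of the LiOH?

0.356 M

n(HBr) delivered = 0.4336 x 0.03766 = 0.01633 mol.
For a 1:1 reaction, n(LiOH) = 0.01633 mol.
[LiOH] = 0.01633 mol / 0.04581 L = 0.356 M.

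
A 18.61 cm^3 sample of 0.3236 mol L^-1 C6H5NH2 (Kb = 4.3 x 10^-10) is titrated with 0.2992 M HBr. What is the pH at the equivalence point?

n(C6H5NH2) = 0.3236 x 0.01861 = 0.006022 mol; V(HBr) at equivalence = 0.006022/0.2992 = 0.02013 L.
At equivalence the base is fully converted to C6H5NH3+; total volume = 0.03874 L, so [C6H5NH3+] = 0.006022/0.03874 = 0.1555 M.
Ka(C6H5NH3+) = Kw/Kb = 1.0e-14 / 4.3 x 10^-10 = 2.33e-5.
[H^+] = sqrt(Ka x [C6H5NH3+]) = sqrt(2.33e-5 x 0.1555) = 0.00190 M.
pH = -log(0.00190) = 2.72.

2.72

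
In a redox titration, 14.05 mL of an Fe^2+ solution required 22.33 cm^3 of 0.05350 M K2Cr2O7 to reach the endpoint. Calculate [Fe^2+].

n(K2Cr2O7) = 0.05350 x 0.02233 = 0.001195 mol.
From the balanced equation, 1 mol K2Cr2O7 reacts with 6 mol Fe^2+, so n(Fe^2+) = 0.001195 x 6/1 = 0.007168 mol.
[Fe^2+] = 0.007168 / 0.01405 L = 0.510 M.

0.510 M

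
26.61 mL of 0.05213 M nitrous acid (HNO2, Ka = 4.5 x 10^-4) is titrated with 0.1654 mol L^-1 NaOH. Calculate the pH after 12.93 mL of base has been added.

12.28

n(acid) = 0.05213 x 0.02661 = 0.001387 mol; n(NaOH) added = 0.1654 x 0.01293 = 0.002139 mol.
Base is in excess by 0.002139 - 0.001387 = 0.0007514 mol in a total volume of 0.03954 L.
[OH^-] = 0.0007514/0.03954 = 0.01900 M, so pOH = 1.72 and pH = 14.00 - 1.72 = 12.28.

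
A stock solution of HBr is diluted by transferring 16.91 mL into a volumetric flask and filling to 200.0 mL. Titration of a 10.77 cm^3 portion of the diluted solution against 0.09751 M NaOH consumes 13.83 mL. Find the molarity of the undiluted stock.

n(NaOH) = 0.09751 x 0.01383 = 0.001349 mol.
n(HBr) in the aliquot = 0.001349 mol.
[diluted HBr] = 0.001349 / 0.01077 = 0.1252 M.
Dilution factor = 200.0/16.91 = 11.83, so [stock] = 0.1252 x 11.83 = 1.48 M.

1.48 M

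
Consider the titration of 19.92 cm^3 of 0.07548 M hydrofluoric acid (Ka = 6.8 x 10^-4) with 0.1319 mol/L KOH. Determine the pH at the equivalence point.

n(HF) = 0.07548 x 0.01992 = 0.001504 mol; V(KOH) at equivalence = 0.001504/0.1319 = 0.01140 L.
At equivalence all the acid is converted to F-; total volume = 0.01992 + 0.01140 = 0.03132 L, so [F-] = 0.001504/0.03132 = 0.04801 M.
Kb = Kw/Ka = 1.0e-14 / 6.8 x 10^-4 = 1.47e-11.
[OH^-] = sqrt(Kb x [F-]) = sqrt(1.47e-11 x 0.04801) = 8.40e-7 M.
pOH = 6.08, so pH = 14.00 - 6.08 = 7.92.

7.92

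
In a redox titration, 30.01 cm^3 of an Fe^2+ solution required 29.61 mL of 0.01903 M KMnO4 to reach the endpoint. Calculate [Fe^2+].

0.0939 M

n(KMnO4) = 0.01903 x 0.02961 = 0.0005635 mol.
From the balanced equation, 1 mol KMnO4 reacts with 5 mol Fe^2+, so n(Fe^2+) = 0.0005635 x 5/1 = 0.002817 mol.
[Fe^2+] = 0.002817 / 0.03001 L = 0.0939 M.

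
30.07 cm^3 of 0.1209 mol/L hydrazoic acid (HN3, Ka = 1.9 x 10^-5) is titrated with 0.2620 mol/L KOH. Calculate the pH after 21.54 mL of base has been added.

n(acid) = 0.1209 x 0.03007 = 0.003635 mol; n(KOH) added = 0.2620 x 0.02154 = 0.005643 mol.
Base is in excess by 0.005643 - 0.003635 = 0.002008 mol in a total volume of 0.05161 L.
[OH^-] = 0.002008/0.05161 = 0.03891 M, so pOH = 1.41 and pH = 14.00 - 1.41 = 12.59.

12.59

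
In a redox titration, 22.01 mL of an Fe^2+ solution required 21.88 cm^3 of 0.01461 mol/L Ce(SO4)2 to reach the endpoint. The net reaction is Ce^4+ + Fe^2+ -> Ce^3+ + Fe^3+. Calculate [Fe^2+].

0.0145 M

n(Ce(SO4)2) = 0.01461 x 0.02188 = 0.0003197 mol.
From the balanced equation, 1 mol Ce(SO4)2 reacts with 1 mol Fe^2+, so n(Fe^2+) = 0.0003197 x 1/1 = 0.0003197 mol.
[Fe^2+] = 0.0003197 / 0.02201 L = 0.0145 M.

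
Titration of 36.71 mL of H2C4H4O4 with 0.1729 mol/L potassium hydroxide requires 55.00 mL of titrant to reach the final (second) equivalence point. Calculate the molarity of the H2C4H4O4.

0.130 M

n(KOH) = 0.1729 x 0.05500 = 0.009509 mol.
At the final (second) equivalence point, 2 mol OH^- react per mol H2C4H4O4, so n(H2C4H4O4) = 0.009509 / 2 = 0.004755 mol.
[H2C4H4O4] = 0.004755 / 0.03671 L = 0.130 M.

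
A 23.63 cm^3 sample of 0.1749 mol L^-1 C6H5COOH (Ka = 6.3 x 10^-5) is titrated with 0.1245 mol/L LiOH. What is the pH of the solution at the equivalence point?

n(C6H5COOH) = 0.1749 x 0.02363 = 0.004133 mol; V(LiOH) at equivalence = 0.004133/0.1245 = 0.03320 L.
At equivalence all the acid is converted to C6H5COO-; total volume = 0.02363 + 0.03320 = 0.05683 L, so [C6H5COO-] = 0.004133/0.05683 = 0.07273 M.
Kb = Kw/Ka = 1.0e-14 / 6.3 x 10^-5 = 1.59e-10.
[OH^-] = sqrt(Kb x [C6H5COO-]) = sqrt(1.59e-10 x 0.07273) = 3.40e-6 M.
pOH = 5.47, so pH = 14.00 - 5.47 = 8.53.

8.53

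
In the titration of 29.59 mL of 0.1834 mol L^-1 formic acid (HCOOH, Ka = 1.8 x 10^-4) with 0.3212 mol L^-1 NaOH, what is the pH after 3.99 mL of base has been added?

3.23

Initial n(HCOOH) = 0.1834 x 0.02959 = 0.005427 mol.
n(NaOH) added = 0.3212 x 0.003990 = 0.001282 mol, converting that many moles of HCOOH to HCOO-.
Remaining n(HCOOH) = 0.004145 mol; n(HCOO-) = 0.001282 mol.
By Henderson-Hasselbalch, pH = pKa + log([A^-]/[HA]) = 3.74 + log(0.001282/0.004145) = 3.74 + (-0.51) = 3.23.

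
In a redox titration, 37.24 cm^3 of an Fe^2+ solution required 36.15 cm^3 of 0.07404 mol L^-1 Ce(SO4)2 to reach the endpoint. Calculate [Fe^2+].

n(Ce(SO4)2) = 0.07404 x 0.03615 = 0.002677 mol.
From the balanced equation, 1 mol Ce(SO4)2 reacts with 1 mol Fe^2+, so n(Fe^2+) = 0.002677 x 1/1 = 0.002677 mol.
[Fe^2+] = 0.002677 / 0.03724 L = 0.0719 M.

0.0719 M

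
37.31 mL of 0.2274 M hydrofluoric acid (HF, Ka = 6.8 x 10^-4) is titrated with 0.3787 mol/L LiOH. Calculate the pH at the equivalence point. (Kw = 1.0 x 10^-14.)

8.16

n(HF) = 0.2274 x 0.03731 = 0.008484 mol; V(LiOH) at equivalence = 0.008484/0.3787 = 0.02240 L.
At equivalence all the acid is converted to F-; total volume = 0.03731 + 0.02240 = 0.05971 L, so [F-] = 0.008484/0.05971 = 0.1421 M.
Kb = Kw/Ka = 1.0e-14 / 6.8 x 10^-4 = 1.47e-11.
[OH^-] = sqrt(Kb x [F-]) = sqrt(1.47e-11 x 0.1421) = 1.45e-6 M.
pOH = 5.84, so pH = 14.00 - 5.84 = 8.16.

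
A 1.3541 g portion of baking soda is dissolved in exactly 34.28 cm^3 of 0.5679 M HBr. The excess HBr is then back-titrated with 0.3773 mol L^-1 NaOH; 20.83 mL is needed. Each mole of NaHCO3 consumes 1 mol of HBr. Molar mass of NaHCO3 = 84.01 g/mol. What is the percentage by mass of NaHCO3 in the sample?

72.0%

Total n(HBr) added = 0.5679 x 0.03428 = 0.01947 mol.
n(NaOH) used = 0.3773 x 0.02083 = 0.007859 mol, which equals the excess n(HBr).
So n(HBr) consumed by the sample = 0.01947 - 0.007859 = 0.01161 mol.
n(NaHCO3) = 0.01161 / 1 = 0.01161 mol.
mass NaHCO3 = 0.01161 x 84.01 = 0.9752 g, so %NaHCO3 = 0.9752/1.3541 x 100 = 72.0%.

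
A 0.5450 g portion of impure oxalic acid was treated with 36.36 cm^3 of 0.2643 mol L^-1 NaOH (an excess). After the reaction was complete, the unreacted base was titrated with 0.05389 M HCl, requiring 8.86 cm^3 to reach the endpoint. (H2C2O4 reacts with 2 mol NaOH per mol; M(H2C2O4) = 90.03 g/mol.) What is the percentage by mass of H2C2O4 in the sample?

Total n(NaOH) added = 0.2643 x 0.03636 = 0.009610 mol.
n(HCl) used = 0.05389 x 0.008860 = 0.0004775 mol, which equals the excess n(NaOH).
So n(NaOH) consumed by the sample = 0.009610 - 0.0004775 = 0.009132 mol.
n(H2C2O4) = 0.009132 / 2 = 0.004566 mol.
mass H2C2O4 = 0.004566 x 90.03 = 0.4111 g, so %H2C2O4 = 0.4111/0.5450 x 100 = 75.4%.

75.4%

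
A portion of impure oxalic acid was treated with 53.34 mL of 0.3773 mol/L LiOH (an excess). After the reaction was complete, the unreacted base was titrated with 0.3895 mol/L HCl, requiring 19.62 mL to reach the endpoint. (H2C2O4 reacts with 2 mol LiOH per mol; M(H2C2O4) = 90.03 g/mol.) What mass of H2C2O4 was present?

Total n(LiOH) added = 0.3773 x 0.05334 = 0.02013 mol.
n(HCl) used = 0.3895 x 0.01962 = 0.007642 mol, which equals the excess n(LiOH).
So n(LiOH) consumed by the sample = 0.02013 - 0.007642 = 0.01248 mol.
n(H2C2O4) = 0.01248 / 2 = 0.006242 mol.
mass = 0.006242 mol x 90.03 g/mol = 0.562 g.

0.562 g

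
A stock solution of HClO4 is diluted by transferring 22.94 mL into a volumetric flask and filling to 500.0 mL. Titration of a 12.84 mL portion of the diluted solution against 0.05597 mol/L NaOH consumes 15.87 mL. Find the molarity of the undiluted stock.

1.51 M

n(NaOH) = 0.05597 x 0.01587 = 0.0008882 mol.
n(HClO4) in the aliquot = 0.0008882 mol.
[diluted HClO4] = 0.0008882 / 0.01284 = 0.06918 M.
Dilution factor = 500.0/22.94 = 21.80, so [stock] = 0.06918 x 21.80 = 1.51 M.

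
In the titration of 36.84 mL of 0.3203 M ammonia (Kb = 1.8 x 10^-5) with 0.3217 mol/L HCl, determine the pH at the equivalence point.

n(NH3) = 0.3203 x 0.03684 = 0.01180 mol; V(HCl) at equivalence = 0.01180/0.3217 = 0.03668 L.
At equivalence the base is fully converted to NH4+; total volume = 0.07352 L, so [NH4+] = 0.01180/0.07352 = 0.1605 M.
Ka(NH4+) = Kw/Kb = 1.0e-14 / 1.8 x 10^-5 = 5.56e-10.
[H^+] = sqrt(Ka x [NH4+]) = sqrt(5.56e-10 x 0.1605) = 9.44e-6 M.
pH = -log(9.44e-6) = 5.02.

5.02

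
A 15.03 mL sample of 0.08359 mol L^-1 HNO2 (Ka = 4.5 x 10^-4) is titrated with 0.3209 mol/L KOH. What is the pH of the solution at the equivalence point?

8.08

n(HNO2) = 0.08359 x 0.01503 = 0.001256 mol; V(KOH) at equivalence = 0.001256/0.3209 = 0.003915 L.
At equivalence all the acid is converted to NO2-; total volume = 0.01503 + 0.003915 = 0.01895 L, so [NO2-] = 0.001256/0.01895 = 0.06632 M.
Kb = Kw/Ka = 1.0e-14 / 4.5 x 10^-4 = 2.22e-11.
[OH^-] = sqrt(Kb x [NO2-]) = sqrt(2.22e-11 x 0.06632) = 1.21e-6 M.
pOH = 5.92, so pH = 14.00 - 5.92 = 8.08.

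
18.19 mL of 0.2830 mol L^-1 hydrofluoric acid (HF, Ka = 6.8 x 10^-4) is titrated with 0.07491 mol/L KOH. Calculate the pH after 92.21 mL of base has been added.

12.20

n(acid) = 0.2830 x 0.01819 = 0.005148 mol; n(KOH) added = 0.07491 x 0.09221 = 0.006907 mol.
Base is in excess by 0.006907 - 0.005148 = 0.001760 mol in a total volume of 0.1104 L.
[OH^-] = 0.001760/0.1104 = 0.01594 M, so pOH = 1.80 and pH = 14.00 - 1.80 = 12.20.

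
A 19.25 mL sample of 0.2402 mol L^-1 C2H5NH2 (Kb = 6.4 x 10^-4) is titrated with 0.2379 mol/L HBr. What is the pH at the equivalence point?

5.86

n(C2H5NH2) = 0.2402 x 0.01925 = 0.004624 mol; V(HBr) at equivalence = 0.004624/0.2379 = 0.01944 L.
At equivalence the base is fully converted to C2H5NH3+; total volume = 0.03869 L, so [C2H5NH3+] = 0.004624/0.03869 = 0.1195 M.
Ka(C2H5NH3+) = Kw/Kb = 1.0e-14 / 6.4 x 10^-4 = 1.56e-11.
[H^+] = sqrt(Ka x [C2H5NH3+]) = sqrt(1.56e-11 x 0.1195) = 1.37e-6 M.
pH = -log(1.37e-6) = 5.86.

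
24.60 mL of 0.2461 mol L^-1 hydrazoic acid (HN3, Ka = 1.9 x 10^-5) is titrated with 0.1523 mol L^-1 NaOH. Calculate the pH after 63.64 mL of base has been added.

n(acid) = 0.2461 x 0.02460 = 0.006054 mol; n(NaOH) added = 0.1523 x 0.06364 = 0.009692 mol.
Base is in excess by 0.009692 - 0.006054 = 0.003638 mol in a total volume of 0.08824 L.
[OH^-] = 0.003638/0.08824 = 0.04123 M, so pOH = 1.38 and pH = 14.00 - 1.38 = 12.62.

12.62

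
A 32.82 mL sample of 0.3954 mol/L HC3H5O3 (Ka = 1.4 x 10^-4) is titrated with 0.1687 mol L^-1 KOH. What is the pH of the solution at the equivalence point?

8.46

n(HC3H5O3) = 0.3954 x 0.03282 = 0.01298 mol; V(KOH) at equivalence = 0.01298/0.1687 = 0.07692 L.
At equivalence all the acid is converted to C3H5O3-; total volume = 0.03282 + 0.07692 = 0.1097 L, so [C3H5O3-] = 0.01298/0.1097 = 0.1182 M.
Kb = Kw/Ka = 1.0e-14 / 1.4 x 10^-4 = 7.14e-11.
[OH^-] = sqrt(Kb x [C3H5O3-]) = sqrt(7.14e-11 x 0.1182) = 2.91e-6 M.
pOH = 5.54, so pH = 14.00 - 5.54 = 8.46.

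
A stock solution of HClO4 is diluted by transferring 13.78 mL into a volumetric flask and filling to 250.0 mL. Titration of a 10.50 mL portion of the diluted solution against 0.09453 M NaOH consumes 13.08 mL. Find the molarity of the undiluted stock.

n(NaOH) = 0.09453 x 0.01308 = 0.001236 mol.
n(HClO4) in the aliquot = 0.001236 mol.
[diluted HClO4] = 0.001236 / 0.01050 = 0.1178 M.
Dilution factor = 250.0/13.78 = 18.14, so [stock] = 0.1178 x 18.14 = 2.14 M.

2.14 M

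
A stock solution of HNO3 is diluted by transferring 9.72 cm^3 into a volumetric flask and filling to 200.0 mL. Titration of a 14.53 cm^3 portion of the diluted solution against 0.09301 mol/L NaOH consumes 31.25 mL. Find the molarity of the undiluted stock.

4.12 M

n(NaOH) = 0.09301 x 0.03125 = 0.002907 mol.
n(HNO3) in the aliquot = 0.002907 mol.
[diluted HNO3] = 0.002907 / 0.01453 = 0.2000 M.
Dilution factor = 200.0/9.720 = 20.58, so [stock] = 0.2000 x 20.58 = 4.12 M.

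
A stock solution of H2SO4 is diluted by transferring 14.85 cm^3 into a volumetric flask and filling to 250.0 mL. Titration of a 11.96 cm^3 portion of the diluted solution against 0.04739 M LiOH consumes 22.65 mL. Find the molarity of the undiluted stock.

n(LiOH) = 0.04739 x 0.02265 = 0.001073 mol.
n(H2SO4) in the aliquot = 0.001073 x 1/2 = 0.0005367 mol.
[diluted H2SO4] = 0.0005367 / 0.01196 = 0.04487 M.
Dilution factor = 250.0/14.85 = 16.84, so [stock] = 0.04487 x 16.84 = 0.755 M.

0.755 M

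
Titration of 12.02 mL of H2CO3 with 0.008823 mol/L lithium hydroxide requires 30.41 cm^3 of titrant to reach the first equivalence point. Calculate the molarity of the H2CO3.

0.0223 M

n(LiOH) = 0.008823 x 0.03041 = 0.0002683 mol.
At the first equivalence point, 1 mol OH^- react per mol H2CO3, so n(H2CO3) = 0.0002683 / 1 = 0.0002683 mol.
[H2CO3] = 0.0002683 / 0.01202 L = 0.0223 M.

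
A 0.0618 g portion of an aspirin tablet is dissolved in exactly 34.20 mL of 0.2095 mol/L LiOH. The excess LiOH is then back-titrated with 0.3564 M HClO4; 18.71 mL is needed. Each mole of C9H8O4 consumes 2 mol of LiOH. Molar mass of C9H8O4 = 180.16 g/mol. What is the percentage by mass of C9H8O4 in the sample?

Total n(LiOH) added = 0.2095 x 0.03420 = 0.007165 mol.
n(HClO4) used = 0.3564 x 0.01871 = 0.006668 mol, which equals the excess n(LiOH).
So n(LiOH) consumed by the sample = 0.007165 - 0.006668 = 0.0004967 mol.
n(C9H8O4) = 0.0004967 / 2 = 0.0002483 mol.
mass C9H8O4 = 0.0002483 x 180.16 = 0.04474 g, so %C9H8O4 = 0.04474/0.0618 x 100 = 72.4%.

72.4%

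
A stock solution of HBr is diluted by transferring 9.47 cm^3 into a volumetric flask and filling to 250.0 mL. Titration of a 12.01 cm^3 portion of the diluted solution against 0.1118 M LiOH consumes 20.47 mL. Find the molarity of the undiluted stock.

5.03 M

n(LiOH) = 0.1118 x 0.02047 = 0.002289 mol.
n(HBr) in the aliquot = 0.002289 mol.
[diluted HBr] = 0.002289 / 0.01201 = 0.1906 M.
Dilution factor = 250.0/9.470 = 26.40, so [stock] = 0.1906 x 26.40 = 5.03 M.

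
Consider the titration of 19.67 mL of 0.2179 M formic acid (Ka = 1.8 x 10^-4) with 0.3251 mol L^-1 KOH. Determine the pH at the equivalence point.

n(HCOOH) = 0.2179 x 0.01967 = 0.004286 mol; V(KOH) at equivalence = 0.004286/0.3251 = 0.01318 L.
At equivalence all the acid is converted to HCOO-; total volume = 0.01967 + 0.01318 = 0.03285 L, so [HCOO-] = 0.004286/0.03285 = 0.1305 M.
Kb = Kw/Ka = 1.0e-14 / 1.8 x 10^-4 = 5.56e-11.
[OH^-] = sqrt(Kb x [HCOO-]) = sqrt(5.56e-11 x 0.1305) = 2.69e-6 M.
pOH = 5.57, so pH = 14.00 - 5.57 = 8.43.

8.43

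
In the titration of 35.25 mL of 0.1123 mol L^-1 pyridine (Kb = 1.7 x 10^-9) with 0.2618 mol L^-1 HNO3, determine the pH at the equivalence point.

3.17

n(C5H5N) = 0.1123 x 0.03525 = 0.003959 mol; V(HNO3) at equivalence = 0.003959/0.2618 = 0.01512 L.
At equivalence the base is fully converted to C5H5NH+; total volume = 0.05037 L, so [C5H5NH+] = 0.003959/0.05037 = 0.07859 M.
Ka(C5H5NH+) = Kw/Kb = 1.0e-14 / 1.7 x 10^-9 = 5.88e-6.
[H^+] = sqrt(Ka x [C5H5NH+]) = sqrt(5.88e-6 x 0.07859) = 0.000680 M.
pH = -log(0.000680) = 3.17.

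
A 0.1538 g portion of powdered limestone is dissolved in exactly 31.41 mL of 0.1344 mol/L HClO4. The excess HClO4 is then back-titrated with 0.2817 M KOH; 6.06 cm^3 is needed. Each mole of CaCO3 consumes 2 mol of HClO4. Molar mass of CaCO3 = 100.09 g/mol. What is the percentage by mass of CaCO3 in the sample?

81.8%

Total n(HClO4) added = 0.1344 x 0.03141 = 0.004222 mol.
n(KOH) used = 0.2817 x 0.006060 = 0.001707 mol, which equals the excess n(HClO4).
So n(HClO4) consumed by the sample = 0.004222 - 0.001707 = 0.002514 mol.
n(CaCO3) = 0.002514 / 2 = 0.001257 mol.
mass CaCO3 = 0.001257 x 100.09 = 0.1258 g, so %CaCO3 = 0.1258/0.1538 x 100 = 81.8%.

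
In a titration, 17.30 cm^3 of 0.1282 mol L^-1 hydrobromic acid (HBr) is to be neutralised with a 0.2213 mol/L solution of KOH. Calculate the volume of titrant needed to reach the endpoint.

n(HBr) = 0.1282 mol/L x 0.01730 L = 0.002218 mol.
At equivalence n(KOH) = n(HBr) = 0.002218 mol.
V(KOH) = 0.002218 / 0.2213 = 0.01002 L = 10.0 mL.

10.0 mL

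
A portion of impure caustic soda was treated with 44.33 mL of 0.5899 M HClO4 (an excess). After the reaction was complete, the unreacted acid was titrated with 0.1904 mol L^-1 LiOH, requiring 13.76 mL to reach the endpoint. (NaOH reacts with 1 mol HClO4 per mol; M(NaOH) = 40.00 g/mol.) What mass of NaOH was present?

0.941 g

Total n(HClO4) added = 0.5899 x 0.04433 = 0.02615 mol.
n(LiOH) used = 0.1904 x 0.01376 = 0.002620 mol, which equals the excess n(HClO4).
So n(HClO4) consumed by the sample = 0.02615 - 0.002620 = 0.02353 mol.
n(NaOH) = 0.02353 / 1 = 0.02353 mol.
mass = 0.02353 mol x 40.00 g/mol = 0.941 g.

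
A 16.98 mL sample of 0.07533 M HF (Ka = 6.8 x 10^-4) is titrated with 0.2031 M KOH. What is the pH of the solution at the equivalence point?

n(HF) = 0.07533 x 0.01698 = 0.001279 mol; V(KOH) at equivalence = 0.001279/0.2031 = 0.006298 L.
At equivalence all the acid is converted to F-; total volume = 0.01698 + 0.006298 = 0.02328 L, so [F-] = 0.001279/0.02328 = 0.05495 M.
Kb = Kw/Ka = 1.0e-14 / 6.8 x 10^-4 = 1.47e-11.
[OH^-] = sqrt(Kb x [F-]) = sqrt(1.47e-11 x 0.05495) = 8.99e-7 M.
pOH = 6.05, so pH = 14.00 - 6.05 = 7.95.

7.95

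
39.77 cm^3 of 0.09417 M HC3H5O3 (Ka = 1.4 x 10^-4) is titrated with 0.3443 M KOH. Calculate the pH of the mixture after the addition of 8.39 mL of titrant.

Initial n(HC3H5O3) = 0.09417 x 0.03977 = 0.003745 mol.
n(KOH) added = 0.3443 x 0.008390 = 0.002889 mol, converting that many moles of HC3H5O3 to C3H5O3-.
Remaining n(HC3H5O3) = 0.0008565 mol; n(C3H5O3-) = 0.002889 mol.
By Henderson-Hasselbalch, pH = pKa + log([A^-]/[HA]) = 3.85 + log(0.002889/0.0008565) = 3.85 + (+0.53) = 4.38.

4.38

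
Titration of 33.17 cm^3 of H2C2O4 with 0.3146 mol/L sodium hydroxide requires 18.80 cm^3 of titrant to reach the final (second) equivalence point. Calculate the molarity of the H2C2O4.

n(NaOH) = 0.3146 x 0.01880 = 0.005914 mol.
At the final (second) equivalence point, 2 mol OH^- react per mol H2C2O4, so n(H2C2O4) = 0.005914 / 2 = 0.002957 mol.
[H2C2O4] = 0.002957 / 0.03317 L = 0.0892 M.

0.0892 M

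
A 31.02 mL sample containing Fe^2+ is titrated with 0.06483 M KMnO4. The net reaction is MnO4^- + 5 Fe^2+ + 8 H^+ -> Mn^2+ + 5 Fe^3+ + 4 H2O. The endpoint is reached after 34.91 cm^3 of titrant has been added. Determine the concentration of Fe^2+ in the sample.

0.365 M

n(KMnO4) = 0.06483 x 0.03491 = 0.002263 mol.
From the balanced equation, 1 mol KMnO4 reacts with 5 mol Fe^2+, so n(Fe^2+) = 0.002263 x 5/1 = 0.01132 mol.
[Fe^2+] = 0.01132 / 0.03102 L = 0.365 M.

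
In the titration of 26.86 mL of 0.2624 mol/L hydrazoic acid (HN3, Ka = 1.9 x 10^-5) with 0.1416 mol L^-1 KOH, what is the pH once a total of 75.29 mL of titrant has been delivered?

n(acid) = 0.2624 x 0.02686 = 0.007048 mol; n(KOH) added = 0.1416 x 0.07529 = 0.01066 mol.
Base is in excess by 0.01066 - 0.007048 = 0.003613 mol in a total volume of 0.1022 L.
[OH^-] = 0.003613/0.1022 = 0.03537 M, so pOH = 1.45 and pH = 14.00 - 1.45 = 12.55.

12.55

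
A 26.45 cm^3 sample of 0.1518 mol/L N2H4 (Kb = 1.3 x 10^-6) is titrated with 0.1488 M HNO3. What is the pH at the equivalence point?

n(N2H4) = 0.1518 x 0.02645 = 0.004015 mol; V(HNO3) at equivalence = 0.004015/0.1488 = 0.02698 L.
At equivalence the base is fully converted to N2H5+; total volume = 0.05343 L, so [N2H5+] = 0.004015/0.05343 = 0.07514 M.
Ka(N2H5+) = Kw/Kb = 1.0e-14 / 1.3 x 10^-6 = 7.69e-9.
[H^+] = sqrt(Ka x [N2H5+]) = sqrt(7.69e-9 x 0.07514) = 2.40e-5 M.
pH = -log(2.40e-5) = 4.62.

4.62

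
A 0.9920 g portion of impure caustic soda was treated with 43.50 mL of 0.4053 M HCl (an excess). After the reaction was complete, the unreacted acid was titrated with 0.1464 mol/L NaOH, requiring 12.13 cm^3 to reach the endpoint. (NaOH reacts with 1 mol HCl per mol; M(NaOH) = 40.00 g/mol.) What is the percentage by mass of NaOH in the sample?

63.9%

Total n(HCl) added = 0.4053 x 0.04350 = 0.01763 mol.
n(NaOH) used = 0.1464 x 0.01213 = 0.001776 mol, which equals the excess n(HCl).
So n(HCl) consumed by the sample = 0.01763 - 0.001776 = 0.01585 mol.
n(NaOH) = 0.01585 / 1 = 0.01585 mol.
mass NaOH = 0.01585 x 40.00 = 0.6342 g, so %NaOH = 0.6342/0.9920 x 100 = 63.9%.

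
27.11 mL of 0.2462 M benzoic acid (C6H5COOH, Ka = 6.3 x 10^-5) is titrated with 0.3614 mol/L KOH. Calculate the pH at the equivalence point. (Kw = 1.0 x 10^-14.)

n(C6H5COOH) = 0.2462 x 0.02711 = 0.006674 mol; V(KOH) at equivalence = 0.006674/0.3614 = 0.01847 L.
At equivalence all the acid is converted to C6H5COO-; total volume = 0.02711 + 0.01847 = 0.04558 L, so [C6H5COO-] = 0.006674/0.04558 = 0.1464 M.
Kb = Kw/Ka = 1.0e-14 / 6.3 x 10^-5 = 1.59e-10.
[OH^-] = sqrt(Kb x [C6H5COO-]) = sqrt(1.59e-10 x 0.1464) = 4.82e-6 M.
pOH = 5.32, so pH = 14.00 - 5.32 = 8.68.

8.68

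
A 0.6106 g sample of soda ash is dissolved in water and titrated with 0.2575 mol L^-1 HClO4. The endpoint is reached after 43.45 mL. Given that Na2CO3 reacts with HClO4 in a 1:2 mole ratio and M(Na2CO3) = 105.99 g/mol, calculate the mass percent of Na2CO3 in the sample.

n(HClO4) = 0.2575 x 0.04345 = 0.01119 mol.
n(Na2CO3) = 0.01119 / 2 = 0.005594 mol.
mass of Na2CO3 = 0.005594 x 105.99 = 0.5929 g.
% purity = 0.5929 / 0.6106 x 100 = 97.1%.

97.1%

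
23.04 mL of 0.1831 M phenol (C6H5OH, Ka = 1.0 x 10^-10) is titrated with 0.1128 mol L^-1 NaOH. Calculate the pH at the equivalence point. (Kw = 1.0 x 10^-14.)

11.42

n(C6H5OH) = 0.1831 x 0.02304 = 0.004219 mol; V(NaOH) at equivalence = 0.004219/0.1128 = 0.03740 L.
At equivalence all the acid is converted to C6H5O-; total volume = 0.02304 + 0.03740 = 0.06044 L, so [C6H5O-] = 0.004219/0.06044 = 0.06980 M.
Kb = Kw/Ka = 1.0e-14 / 1.0 x 10^-10 = 0.000100.
[OH^-] = sqrt(Kb x [C6H5O-]) = sqrt(0.000100 x 0.06980) = 0.00264 M.
pOH = 2.58, so pH = 14.00 - 2.58 = 11.42.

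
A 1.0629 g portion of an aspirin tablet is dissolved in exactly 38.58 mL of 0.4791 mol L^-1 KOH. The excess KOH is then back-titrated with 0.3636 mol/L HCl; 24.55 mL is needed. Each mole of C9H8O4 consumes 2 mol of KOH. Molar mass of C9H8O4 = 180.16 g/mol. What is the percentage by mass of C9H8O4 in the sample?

Total n(KOH) added = 0.4791 x 0.03858 = 0.01848 mol.
n(HCl) used = 0.3636 x 0.02455 = 0.008926 mol, which equals the excess n(KOH).
So n(KOH) consumed by the sample = 0.01848 - 0.008926 = 0.009557 mol.
n(C9H8O4) = 0.009557 / 2 = 0.004779 mol.
mass C9H8O4 = 0.004779 x 180.16 = 0.8609 g, so %C9H8O4 = 0.8609/1.0629 x 100 = 81.0%.

81.0%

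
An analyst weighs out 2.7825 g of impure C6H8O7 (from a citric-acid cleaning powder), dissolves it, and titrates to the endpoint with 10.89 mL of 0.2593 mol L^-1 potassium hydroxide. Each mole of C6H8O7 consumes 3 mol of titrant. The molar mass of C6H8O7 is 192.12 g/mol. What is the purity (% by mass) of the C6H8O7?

6.50%

n(KOH) = 0.2593 x 0.01089 = 0.002824 mol.
n(C6H8O7) = 0.002824 / 3 = 0.0009413 mol.
mass of C6H8O7 = 0.0009413 x 192.12 = 0.1808 g.
% purity = 0.1808 / 2.7825 x 100 = 6.50%.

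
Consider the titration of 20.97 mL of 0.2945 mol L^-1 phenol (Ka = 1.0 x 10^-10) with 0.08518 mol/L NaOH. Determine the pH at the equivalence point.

11.41

n(C6H5OH) = 0.2945 x 0.02097 = 0.006176 mol; V(NaOH) at equivalence = 0.006176/0.08518 = 0.07250 L.
At equivalence all the acid is converted to C6H5O-; total volume = 0.02097 + 0.07250 = 0.09347 L, so [C6H5O-] = 0.006176/0.09347 = 0.06607 M.
Kb = Kw/Ka = 1.0e-14 / 1.0 x 10^-10 = 0.000100.
[OH^-] = sqrt(Kb x [C6H5O-]) = sqrt(0.000100 x 0.06607) = 0.00257 M.
pOH = 2.59, so pH = 14.00 - 2.59 = 11.41.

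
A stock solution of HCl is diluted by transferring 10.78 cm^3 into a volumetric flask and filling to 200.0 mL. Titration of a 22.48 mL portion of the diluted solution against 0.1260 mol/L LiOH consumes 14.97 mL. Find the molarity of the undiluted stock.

n(LiOH) = 0.1260 x 0.01497 = 0.001886 mol.
n(HCl) in the aliquot = 0.001886 mol.
[diluted HCl] = 0.001886 / 0.02248 = 0.08391 M.
Dilution factor = 200.0/10.78 = 18.55, so [stock] = 0.08391 x 18.55 = 1.56 M.

1.56 M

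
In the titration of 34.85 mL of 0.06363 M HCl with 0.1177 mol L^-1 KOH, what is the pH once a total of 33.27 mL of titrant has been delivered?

n(acid) = 0.06363 x 0.03485 = 0.002218 mol; n(KOH) added = 0.1177 x 0.03327 = 0.003916 mol.
Base is in excess by 0.003916 - 0.002218 = 0.001698 mol in a total volume of 0.06812 L.
[OH^-] = 0.001698/0.06812 = 0.02493 M, so pOH = 1.60 and pH = 14.00 - 1.60 = 12.40.

12.40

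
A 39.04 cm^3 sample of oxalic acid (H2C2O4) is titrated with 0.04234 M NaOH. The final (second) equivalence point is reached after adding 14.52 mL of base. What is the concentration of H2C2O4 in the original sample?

n(NaOH) = 0.04234 x 0.01452 = 0.0006148 mol.
At the final (second) equivalence point, 2 mol OH^- react per mol H2C2O4, so n(H2C2O4) = 0.0006148 / 2 = 0.0003074 mol.
[H2C2O4] = 0.0003074 / 0.03904 L = 0.00787 M.

0.00787 M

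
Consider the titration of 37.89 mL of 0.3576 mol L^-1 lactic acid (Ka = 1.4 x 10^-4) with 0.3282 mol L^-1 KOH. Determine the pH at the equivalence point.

n(HC3H5O3) = 0.3576 x 0.03789 = 0.01355 mol; V(KOH) at equivalence = 0.01355/0.3282 = 0.04128 L.
At equivalence all the acid is converted to C3H5O3-; total volume = 0.03789 + 0.04128 = 0.07917 L, so [C3H5O3-] = 0.01355/0.07917 = 0.1711 M.
Kb = Kw/Ka = 1.0e-14 / 1.4 x 10^-4 = 7.14e-11.
[OH^-] = sqrt(Kb x [C3H5O3-]) = sqrt(7.14e-11 x 0.1711) = 3.50e-6 M.
pOH = 5.46, so pH = 14.00 - 5.46 = 8.54.

8.54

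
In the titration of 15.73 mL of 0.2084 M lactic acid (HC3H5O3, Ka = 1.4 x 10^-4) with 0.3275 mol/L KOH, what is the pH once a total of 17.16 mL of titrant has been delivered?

12.85

n(acid) = 0.2084 x 0.01573 = 0.003278 mol; n(KOH) added = 0.3275 x 0.01716 = 0.005620 mol.
Base is in excess by 0.005620 - 0.003278 = 0.002342 mol in a total volume of 0.03289 L.
[OH^-] = 0.002342/0.03289 = 0.07120 M, so pOH = 1.15 and pH = 14.00 - 1.15 = 12.85.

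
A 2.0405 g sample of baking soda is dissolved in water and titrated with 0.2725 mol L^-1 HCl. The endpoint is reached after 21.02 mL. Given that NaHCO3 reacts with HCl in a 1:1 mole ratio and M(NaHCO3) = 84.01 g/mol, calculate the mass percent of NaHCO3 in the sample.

n(HCl) = 0.2725 x 0.02102 = 0.005728 mol.
n(NaHCO3) = 0.005728 / 1 = 0.005728 mol.
mass of NaHCO3 = 0.005728 x 84.01 = 0.4812 g.
% purity = 0.4812 / 2.0405 x 100 = 23.6%.

23.6%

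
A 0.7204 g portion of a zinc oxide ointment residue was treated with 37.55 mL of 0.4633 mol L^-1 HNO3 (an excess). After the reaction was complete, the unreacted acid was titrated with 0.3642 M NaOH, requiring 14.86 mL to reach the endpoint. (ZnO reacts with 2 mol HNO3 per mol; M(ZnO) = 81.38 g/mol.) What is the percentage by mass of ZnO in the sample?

67.7%

Total n(HNO3) added = 0.4633 x 0.03755 = 0.01740 mol.
n(NaOH) used = 0.3642 x 0.01486 = 0.005412 mol, which equals the excess n(HNO3).
So n(HNO3) consumed by the sample = 0.01740 - 0.005412 = 0.01198 mol.
n(ZnO) = 0.01198 / 2 = 0.005992 mol.
mass ZnO = 0.005992 x 81.38 = 0.4877 g, so %ZnO = 0.4877/0.7204 x 100 = 67.7%.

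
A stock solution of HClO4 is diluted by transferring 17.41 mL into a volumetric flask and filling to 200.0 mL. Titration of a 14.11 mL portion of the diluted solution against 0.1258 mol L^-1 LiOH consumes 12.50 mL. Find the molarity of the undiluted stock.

n(LiOH) = 0.1258 x 0.01250 = 0.001573 mol.
n(HClO4) in the aliquot = 0.001573 mol.
[diluted HClO4] = 0.001573 / 0.01411 = 0.1114 M.
Dilution factor = 200.0/17.41 = 11.49, so [stock] = 0.1114 x 11.49 = 1.28 M.

1.28 M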